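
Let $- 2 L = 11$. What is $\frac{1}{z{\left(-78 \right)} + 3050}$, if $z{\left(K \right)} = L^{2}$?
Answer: $\frac{4}{12321} \approx 0.00032465$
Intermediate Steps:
$L = - \frac{11}{2}$ ($L = \left(- \frac{1}{2}\right) 11 = - \frac{11}{2} \approx -5.5$)
$z{\left(K \right)} = \frac{121}{4}$ ($z{\left(K \right)} = \left(- \frac{11}{2}\right)^{2} = \frac{121}{4}$)
$\frac{1}{z{\left(-78 \right)} + 3050} = \frac{1}{\frac{121}{4} + 3050} = \frac{1}{\frac{12321}{4}} = \frac{4}{12321}$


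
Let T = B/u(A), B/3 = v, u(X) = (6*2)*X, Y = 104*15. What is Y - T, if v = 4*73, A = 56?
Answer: 87287/56 ≈ 1558.7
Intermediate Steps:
Y = 1560
v = 292
u(X) = 12*X
B = 876 (B = 3*292 = 876)
T = 73/56 (T = 876/((12*56)) = 876/672 = 876*(1/672) = 73/56 ≈ 1.3036)
Y - T = 1560 - 1*73/56 = 1560 - 73/56 = 87287/56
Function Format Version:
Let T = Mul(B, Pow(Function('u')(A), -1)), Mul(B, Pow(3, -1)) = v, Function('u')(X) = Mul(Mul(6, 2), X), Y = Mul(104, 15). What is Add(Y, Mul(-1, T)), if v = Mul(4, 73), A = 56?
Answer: Rational(87287, 56) ≈ 1558.7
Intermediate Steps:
Y = 1560
v = 292
Function('u')(X) = Mul(12, X)
B = 876 (B = Mul(3, 292) = 876)
T = Rational(73, 56) (T = Mul(876, Pow(Mul(12, 56), -1)) = Mul(876, Pow(672, -1)) = Mul(876, Rational(1, 672)) = Rational(73, 56) ≈ 1.3036)
Add(Y, Mul(-1, T)) = Add(1560, Mul(-1, Rational(73, 56))) = Add(1560, Rational(-73, 56)) = Rational(87287, 56)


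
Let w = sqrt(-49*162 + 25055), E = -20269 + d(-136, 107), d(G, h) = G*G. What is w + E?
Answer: -1773 + sqrt(17117) ≈ -1642.2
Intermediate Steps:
d(G, h) = G**2
E = -1773 (E = -20269 + (-136)**2 = -20269 + 18496 = -1773)
w = sqrt(17117) (w = sqrt(-7938 + 25055) = sqrt(17117) ≈ 130.83)
w + E = sqrt(17117) - 1773 = -1773 + sqrt(17117)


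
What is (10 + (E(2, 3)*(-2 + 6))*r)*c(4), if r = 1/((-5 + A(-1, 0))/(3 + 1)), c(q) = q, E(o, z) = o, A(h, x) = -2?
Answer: 152/7 ≈ 21.714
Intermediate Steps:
r = -4/7 (r = 1/((-5 - 2)/(3 + 1)) = 1/(-7/4) = -4/7 ≈ -0.57143)
(10 + (E(2, 3)*(-2 + 6))*r)*c(4) = (10 + (2*(-2 + 6))*(-4/7))*4 = (10 + (2*4)*(-4/7))*4 = (10 + 8*(-4/7))*4 = (10 - 32/7)*4 = (38/7)*4 = 152/7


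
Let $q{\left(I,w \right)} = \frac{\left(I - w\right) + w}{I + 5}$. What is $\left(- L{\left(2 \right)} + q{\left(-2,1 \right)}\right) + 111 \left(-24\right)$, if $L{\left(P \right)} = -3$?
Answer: $- \frac{7985}{3} \approx -2661.7$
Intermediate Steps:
$q{\left(I,w \right)} = \frac{I}{5 + I}$
$\left(- L{\left(2 \right)} + q{\left(-2,1 \right)}\right) + 111 \left(-24\right) = \left(\left(-1\right) \left(-3\right) - \frac{2}{5 - 2}\right) + 111 \left(-24\right) = \left(3 - \frac{2}{3}\right) - 2664 = \frac{7}{3} - 2664 = - \frac{7985}{3}$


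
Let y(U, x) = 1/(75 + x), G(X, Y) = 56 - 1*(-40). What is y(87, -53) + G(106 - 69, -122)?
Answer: 2113/22 ≈ 96.045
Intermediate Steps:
G(X, Y) = 96 (G(X, Y) = 56 + 40 = 96)
y(87, -53) + G(106 - 69, -122) = 1/(75 - 53) + 96 = 1/22 + 96 = 2113/22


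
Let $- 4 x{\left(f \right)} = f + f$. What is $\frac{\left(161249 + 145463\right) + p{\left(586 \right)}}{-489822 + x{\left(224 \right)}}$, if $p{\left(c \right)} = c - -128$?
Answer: $- \frac{153713}{244967} \approx -0.62748$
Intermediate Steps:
$x{\left(f \right)} = - \frac{f}{2}$ ($x{\left(f \right)} = - \frac{f + f}{4} = - \frac{2 f}{4} = - \frac{f}{2}$)
$p{\left(c \right)} = 128 + c$ ($p{\left(c \right)} = c + 128 = 128 + c$)
$\frac{\left(161249 + 145463\right) + p{\left(586 \right)}}{-489822 + x{\left(224 \right)}} = \frac{\left(161249 + 145463\right) + \left(128 + 586\right)}{-489822 - 112} = \frac{306712 + 714}{-489822 - 112} = \frac{307426}{-489934} = 307426 \left(- \frac{1}{489934}\right) = - \frac{153713}{244967}$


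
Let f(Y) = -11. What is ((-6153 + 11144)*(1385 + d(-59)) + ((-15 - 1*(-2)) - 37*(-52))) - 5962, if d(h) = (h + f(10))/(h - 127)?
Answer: 20731087/3 ≈ 6.9104e+6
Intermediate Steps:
d(h) = (-11 + h)/(-127 + h) (d(h) = (h - 11)/(h - 127) = (-11 + h)/(-127 + h))
((-6153 + 11144)*(1385 + d(-59)) + ((-15 - 1*(-2)) - 37*(-52))) - 5962 = ((-6153 + 11144)*(1385 + (-11 - 59)/(-127 - 59)) + ((-15 - 1*(-2)) - 37*(-52))) - 5962 = (4991*(1385 - 70/(-186)) + ((-15 + 2) + 1924)) - 5962 = (4991*(1385 - 1/186*(-70)) + (-13 + 1924)) - 5962 = (4991*(1385 + 35/93) + 1911) - 5962 = (4991*(128840/93) + 1911) - 5962 = (20743240/3 + 1911) - 5962 = 20748973/3 - 5962 = 20731087/3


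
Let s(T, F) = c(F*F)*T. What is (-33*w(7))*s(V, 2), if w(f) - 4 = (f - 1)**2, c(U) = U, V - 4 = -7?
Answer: 15840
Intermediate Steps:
V = -3 (V = 4 - 7 = -3)
s(T, F) = T*F**2 (s(T, F) = (F*F)*T = F**2*T = T*F**2)
w(f) = 4 + (-1 + f)**2 (w(f) = 4 + (f - 1)**2 = 4 + (-1 + f)**2)
(-33*w(7))*s(V, 2) = (-33*(4 + (-1 + 7)**2))*(-3*2**2) = (-33*(4 + 6**2))*(-3*4) = -33*(4 + 36)*(-12) = -33*40*(-12) = -1320*(-12) = 15840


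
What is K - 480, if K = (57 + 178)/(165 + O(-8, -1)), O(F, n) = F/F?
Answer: -79445/166 ≈ -478.58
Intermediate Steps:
O(F, n) = 1
K = 235/166 (K = (57 + 178)/(165 + 1) = 235/166 ≈ 1.4157)
K - 480 = 235/166 - 480 = -79445/166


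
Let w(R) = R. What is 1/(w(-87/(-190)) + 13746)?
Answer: 190/2611827 ≈ 7.2746e-5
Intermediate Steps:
1/(w(-87/(-190)) + 13746) = 1/(-87/(-190) + 13746) = 1/(-87*(-1/190) + 13746) = 1/(87/190 + 13746) = 1/(2611827/190) = 190/2611827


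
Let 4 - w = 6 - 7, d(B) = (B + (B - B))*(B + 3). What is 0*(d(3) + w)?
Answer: 0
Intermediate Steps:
d(B) = B*(3 + B) (d(B) = (B + 0)*(3 + B) = B*(3 + B))
w = 5 (w = 4 - (6 - 7) = 4 - 1*(-1) = 4 + 1 = 5)
0*(d(3) + w) = 0*(3*(3 + 3) + 5) = 0*(3*6 + 5) = 0*(18 + 5) = 0*23 = 0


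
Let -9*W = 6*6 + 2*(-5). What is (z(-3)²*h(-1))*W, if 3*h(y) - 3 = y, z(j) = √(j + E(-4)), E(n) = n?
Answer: 364/27 ≈ 13.481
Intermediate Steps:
z(j) = √(-4 + j) (z(j) = √(j - 4) = √(-4 + j))
h(y) = 1 + y/3
W = -26/9 (W = -(6*6 + 2*(-5))/9 = -(36 - 10)/9 = -⅑*26 = -26/9 ≈ -2.8889)
(z(-3)²*h(-1))*W = ((√(-4 - 3))²*(1 + (⅓)*(-1)))*(-26/9) = ((√(-7))²*(1 - ⅓))*(-26/9) = ((I*√7)²*(⅔))*(-26/9) = -7*⅔*(-26/9) = -14/3*(-26/9) = 364/27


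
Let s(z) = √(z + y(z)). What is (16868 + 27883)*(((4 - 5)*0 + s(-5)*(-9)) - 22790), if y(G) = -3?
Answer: -1019875290 - 805518*I*√2 ≈ -1.0199e+9 - 1.1392e+6*I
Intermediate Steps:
s(z) = √(-3 + z) (s(z) = √(z - 3) = √(-3 + z))
(16868 + 27883)*(((4 - 5)*0 + s(-5)*(-9)) - 22790) = (16868 + 27883)*(((4 - 5)*0 + √(-3 - 5)*(-9)) - 22790) = 44751*((-1*0 + √(-8)*(-9)) - 22790) = 44751*((0 + (2*I*√2)*(-9)) - 22790) = 44751*((0 - 18*I*√2) - 22790) = 44751*(-18*I*√2 - 22790) = 44751*(-22790 - 18*I*√2) = -1019875290 - 805518*I*√2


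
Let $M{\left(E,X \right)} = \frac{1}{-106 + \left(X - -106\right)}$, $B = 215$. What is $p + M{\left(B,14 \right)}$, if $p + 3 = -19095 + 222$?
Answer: $- \frac{264263}{14} \approx -18876.0$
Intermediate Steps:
$p = -18876$ ($p = -3 + \left(-19095 + 222\right) = -3 - 18873 = -18876$)
$M{\left(E,X \right)} = \frac{1}{X}$ ($M{\left(E,X \right)} = \frac{1}{-106 + \left(X + 106\right)} = \frac{1}{-106 + \left(106 + X\right)} = \frac{1}{X}$)
$p + M{\left(B,14 \right)} = -18876 + \frac{1}{14} = - \frac{264263}{14}$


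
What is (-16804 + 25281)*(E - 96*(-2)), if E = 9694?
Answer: 83803622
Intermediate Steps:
(-16804 + 25281)*(E - 96*(-2)) = (-16804 + 25281)*(9694 - 96*(-2)) = 8477*(9694 + 192) = 8477*9886 = 83803622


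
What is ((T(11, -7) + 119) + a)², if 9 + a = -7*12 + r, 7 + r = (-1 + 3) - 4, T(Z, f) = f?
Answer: 100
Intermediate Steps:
r = -9 (r = -7 + ((-1 + 3) - 4) = -7 + (2 - 4) = -7 - 2 = -9)
a = -102 (a = -9 + (-7*12 - 9) = -9 + (-84 - 9) = -9 - 93 = -102)
((T(11, -7) + 119) + a)² = ((-7 + 119) - 102)² = (112 - 102)² = 10² = 100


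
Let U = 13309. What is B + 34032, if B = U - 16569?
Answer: 30772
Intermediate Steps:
B = -3260 (B = 13309 - 16569 = -3260)
B + 34032 = -3260 + 34032 = 30772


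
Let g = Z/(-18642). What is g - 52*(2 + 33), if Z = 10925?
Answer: -33939365/18642 ≈ -1820.6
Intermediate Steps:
g = -10925/18642 (g = 10925/(-18642) = 10925*(-1/18642) = -10925/18642 ≈ -0.58604)
g - 52*(2 + 33) = -10925/18642 - 52*(2 + 33) = -10925/18642 - 52*35 = -10925/18642 - 1*1820 = -10925/18642 - 1820 = -33939365/18642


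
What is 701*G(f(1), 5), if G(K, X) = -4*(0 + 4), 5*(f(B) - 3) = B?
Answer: -11216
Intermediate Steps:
f(B) = 3 + B/5
G(K, X) = -16 (G(K, X) = -4*4 = -16)
701*G(f(1), 5) = 701*(-16) = -11216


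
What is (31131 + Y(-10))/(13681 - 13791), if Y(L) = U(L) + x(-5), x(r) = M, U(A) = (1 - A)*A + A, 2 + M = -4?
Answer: -6201/22 ≈ -281.86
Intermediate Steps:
M = -6 (M = -2 - 4 = -6)
U(A) = A + A*(1 - A) (U(A) = A*(1 - A) + A = A + A*(1 - A))
x(r) = -6
Y(L) = -6 + L*(2 - L) (Y(L) = L*(2 - L) - 6 = -6 + L*(2 - L))
(31131 + Y(-10))/(13681 - 13791) = (31131 + (-6 - 1*(-10)*(-2 - 10)))/(13681 - 13791) = (31131 + (-6 - 1*(-10)*(-12)))/(-110) = (31131 + (-6 - 120))*(-1/110) = (31131 - 126)*(-1/110) = 31005*(-1/110) = -6201/22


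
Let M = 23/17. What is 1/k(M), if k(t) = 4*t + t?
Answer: 17/115 ≈ 0.14783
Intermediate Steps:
M = 23/17 (M = 23*(1/17) = 23/17 ≈ 1.3529)
k(t) = 5*t
1/k(M) = 1/(5*(23/17)) = 1/(115/17) = 17/115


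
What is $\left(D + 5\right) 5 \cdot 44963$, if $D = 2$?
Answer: $1573705$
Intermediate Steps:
$\left(D + 5\right) 5 \cdot 44963 = \left(2 + 5\right) 5 \cdot 44963 = 7 \cdot 5 \cdot 44963 = 35 \cdot 44963 = 1573705$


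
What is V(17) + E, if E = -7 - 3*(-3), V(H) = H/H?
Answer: 3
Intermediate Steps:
V(H) = 1
E = 2 (E = -7 + 9 = 2)
V(17) + E = 1 + 2 = 3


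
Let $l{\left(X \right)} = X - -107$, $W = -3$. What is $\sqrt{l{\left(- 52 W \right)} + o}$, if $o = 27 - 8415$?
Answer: $25 i \sqrt{13} \approx 90.139 i$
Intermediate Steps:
$o = -8388$ ($o = 27 - 8415 = -8388$)
$l{\left(X \right)} = 107 + X$ ($l{\left(X \right)} = X + 107 = 107 + X$)
$\sqrt{l{\left(- 52 W \right)} + o} = \sqrt{\left(107 - -156\right) - 8388} = \sqrt{\left(107 + 156\right) - 8388} = \sqrt{263 - 8388} = \sqrt{-8125} = 25 i \sqrt{13}$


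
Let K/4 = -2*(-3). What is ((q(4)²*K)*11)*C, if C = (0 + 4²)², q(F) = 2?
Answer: 270336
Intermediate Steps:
K = 24 (K = 4*(-2*(-3)) = 4*6 = 24)
C = 256 (C = (0 + 16)² = 16² = 256)
((q(4)²*K)*11)*C = ((2²*24)*11)*256 = ((4*24)*11)*256 = (96*11)*256 = 1056*256 = 270336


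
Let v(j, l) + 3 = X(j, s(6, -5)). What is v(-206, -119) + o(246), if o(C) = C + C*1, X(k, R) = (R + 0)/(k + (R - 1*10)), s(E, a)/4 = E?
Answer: 3911/8 ≈ 488.88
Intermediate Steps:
s(E, a) = 4*E
X(k, R) = R/(-10 + R + k) (X(k, R) = R/(k + (R - 10)) = R/(k + (-10 + R)) = R/(-10 + R + k))
v(j, l) = -3 + 24/(14 + j) (v(j, l) = -3 + (4*6)/(-10 + 4*6 + j) = -3 + 24/(-10 + 24 + j) = -3 + 24/(14 + j))
o(C) = 2*C (o(C) = C + C = 2*C)
v(-206, -119) + o(246) = 3*(-6 - 1*(-206))/(14 - 206) + 2*246 = 3*(-6 + 206)/(-192) + 492 = 3*(-1/192)*200 + 492 = -25/8 + 492 = 3911/8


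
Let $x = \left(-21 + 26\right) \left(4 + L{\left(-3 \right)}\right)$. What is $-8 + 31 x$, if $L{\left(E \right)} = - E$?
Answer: $1077$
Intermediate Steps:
$x = 35$ ($x = \left(-21 + 26\right) \left(4 - -3\right) = 5 \left(4 + 3\right) = 5 \cdot 7 = 35$)
$-8 + 31 x = -8 + 31 \cdot 35 = -8 + 1085 = 1077$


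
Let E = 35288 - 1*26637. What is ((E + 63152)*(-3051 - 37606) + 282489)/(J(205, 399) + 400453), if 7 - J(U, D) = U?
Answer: -2919012082/400255 ≈ -7292.9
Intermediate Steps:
E = 8651 (E = 35288 - 26637 = 8651)
J(U, D) = 7 - U
((E + 63152)*(-3051 - 37606) + 282489)/(J(205, 399) + 400453) = ((8651 + 63152)*(-3051 - 37606) + 282489)/((7 - 1*205) + 400453) = (71803*(-40657) + 282489)/((7 - 205) + 400453) = (-2919294571 + 282489)/(-198 + 400453) = -2919012082/400255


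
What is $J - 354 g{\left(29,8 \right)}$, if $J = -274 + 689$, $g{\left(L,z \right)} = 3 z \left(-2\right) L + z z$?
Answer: $470527$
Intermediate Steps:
$g{\left(L,z \right)} = z^{2} - 6 L z$ ($g{\left(L,z \right)} = - 6 z L + z^{2} = - 6 L z + z^{2} = z^{2} - 6 L z$)
$J = 415$
$J - 354 g{\left(29,8 \right)} = 415 - 354 \cdot 8 \left(8 - 174\right) = 415 - 354 \cdot 8 \left(-166\right) = 415 - -470112 = 415 + 470112 = 470527$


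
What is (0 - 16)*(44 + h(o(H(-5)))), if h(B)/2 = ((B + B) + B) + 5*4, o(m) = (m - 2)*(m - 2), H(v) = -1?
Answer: -2208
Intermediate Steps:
o(m) = (-2 + m)² (o(m) = (-2 + m)*(-2 + m) = (-2 + m)²)
h(B) = 40 + 6*B (h(B) = 2*(((B + B) + B) + 5*4) = 2*((2*B + B) + 20) = 2*(3*B + 20) = 2*(20 + 3*B) = 40 + 6*B)
(0 - 16)*(44 + h(o(H(-5)))) = (0 - 16)*(44 + (40 + 6*(-2 - 1)²)) = -16*(44 + (40 + 6*(-3)²)) = -16*(44 + (40 + 6*9)) = -16*(44 + (40 + 54)) = -16*(44 + 94) = -16*138 = -2208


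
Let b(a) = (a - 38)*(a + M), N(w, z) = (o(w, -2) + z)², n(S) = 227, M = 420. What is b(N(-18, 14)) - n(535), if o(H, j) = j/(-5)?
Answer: 66264181/625 ≈ 1.0602e+5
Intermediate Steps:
o(H, j) = -j/5 (o(H, j) = j*(-⅕) = -j/5)
N(w, z) = (⅖ + z)² (N(w, z) = (-⅕*(-2) + z)² = (⅖ + z)²)
b(a) = (-38 + a)*(420 + a) (b(a) = (a - 38)*(a + 420) = (-38 + a)*(420 + a))
b(N(-18, 14)) - n(535) = (-15960 + ((2 + 5*14)²/25)² + 382*((2 + 5*14)²/25)) - 1*227 = (-15960 + ((2 + 70)²/25)² + 382*((2 + 70)²/25)) - 227 = (-15960 + ((1/25)*72²)² + 382*((1/25)*72²)) - 227 = (-15960 + ((1/25)*5184)² + 382*((1/25)*5184)) - 227 = (-15960 + (5184/25)² + 382*(5184/25)) - 227 = (-15960 + 26873856/625 + 1980288/25) - 227 = 66406056/625 - 227 = 66264181/625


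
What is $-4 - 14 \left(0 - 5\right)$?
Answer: $66$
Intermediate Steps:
$-4 - 14 \left(0 - 5\right) = -4 - -70 = -4 + 70 = 66$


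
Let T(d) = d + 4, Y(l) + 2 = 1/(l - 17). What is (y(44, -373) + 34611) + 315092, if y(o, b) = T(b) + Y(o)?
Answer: 9431965/27 ≈ 3.4933e+5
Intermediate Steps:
Y(l) = -2 + 1/(-17 + l) (Y(l) = -2 + 1/(l - 17) = -2 + 1/(-17 + l))
T(d) = 4 + d
y(o, b) = 4 + b + (35 - 2*o)/(-17 + o) (y(o, b) = (4 + b) + (35 - 2*o)/(-17 + o) = 4 + b + (35 - 2*o)/(-17 + o))
(y(44, -373) + 34611) + 315092 = ((35 - 2*44 + (-17 + 44)*(4 - 373))/(-17 + 44) + 34611) + 315092 = ((35 - 88 + 27*(-369))/27 + 34611) + 315092 = ((35 - 88 - 9963)/27 + 34611) + 315092 = ((1/27)*(-10016) + 34611) + 315092 = (-10016/27 + 34611) + 315092 = 924481/27 + 315092 = 9431965/27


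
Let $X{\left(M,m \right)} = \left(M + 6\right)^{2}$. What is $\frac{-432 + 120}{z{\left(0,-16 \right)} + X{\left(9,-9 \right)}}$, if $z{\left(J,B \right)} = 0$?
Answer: $- \frac{104}{75} \approx -1.3867$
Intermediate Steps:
$X{\left(M,m \right)} = \left(6 + M\right)^{2}$
$\frac{-432 + 120}{z{\left(0,-16 \right)} + X{\left(9,-9 \right)}} = \frac{-432 + 120}{0 + \left(6 + 9\right)^{2}} = - \frac{312}{0 + 15^{2}} = - \frac{312}{0 + 225} = - \frac{312}{225} = \left(-312\right) \frac{1}{225} = - \frac{104}{75}$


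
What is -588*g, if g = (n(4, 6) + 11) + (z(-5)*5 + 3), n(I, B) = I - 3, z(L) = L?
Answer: 5880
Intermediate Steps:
n(I, B) = -3 + I
g = -10 (g = ((-3 + 4) + 11) + (-5*5 + 3) = (1 + 11) + (-25 + 3) = 12 - 22 = -10)
-588*g = -588*(-10) = 5880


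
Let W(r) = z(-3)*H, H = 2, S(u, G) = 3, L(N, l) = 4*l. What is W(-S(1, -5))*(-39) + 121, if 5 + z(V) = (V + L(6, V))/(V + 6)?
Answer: 901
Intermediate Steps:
z(V) = -5 + 5*V/(6 + V) (z(V) = -5 + (V + 4*V)/(V + 6) = -5 + (5*V)/(6 + V) = -5 + 5*V/(6 + V))
W(r) = -20 (W(r) = -30/(6 - 3)*2 = -30/3*2 = -30*1/3*2 = -10*2 = -20)
W(-S(1, -5))*(-39) + 121 = -20*(-39) + 121 = 780 + 121 = 901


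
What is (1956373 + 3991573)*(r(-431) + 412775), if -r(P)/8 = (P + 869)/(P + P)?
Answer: 1058185850576042/431 ≈ 2.4552e+12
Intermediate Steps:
r(P) = -4*(869 + P)/P (r(P) = -8*(P + 869)/(P + P) = -8*(869 + P)/(2*P) = -8*(869 + P)*1/(2*P) = -4*(869 + P)/P)
(1956373 + 3991573)*(r(-431) + 412775) = (1956373 + 3991573)*((-4 - 3476/(-431)) + 412775) = 5947946*((-4 - 3476*(-1/431)) + 412775) = 5947946*((-4 + 3476/431) + 412775) = 5947946*(1752/431 + 412775) = 5947946*(177907777/431) = 1058185850576042/431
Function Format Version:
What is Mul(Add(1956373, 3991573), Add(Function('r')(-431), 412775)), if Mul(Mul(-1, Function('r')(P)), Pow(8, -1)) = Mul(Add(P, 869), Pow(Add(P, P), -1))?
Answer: Rational(1058185850576042, 431) ≈ 2.4552e+12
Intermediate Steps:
Function('r')(P) = Mul(-4, Pow(P, -1), Add(869, P)) (Function('r')(P) = Mul(-8, Mul(Add(P, 869), Pow(Add(P, P), -1))) = Mul(-8, Mul(Add(869, P), Pow(Mul(2, P), -1))) = Mul(-8, Mul(Add(869, P), Mul(Rational(1, 2), Pow(P, -1)))) = Mul(-8, Mul(Rational(1, 2), Pow(P, -1), Add(869, P))) = Mul(-4, Pow(P, -1), Add(869, P)))
Mul(Add(1956373, 3991573), Add(Function('r')(-431), 412775)) = Mul(Add(1956373, 3991573), Add(Add(-4, Mul(-3476, Pow(-431, -1))), 412775)) = Mul(5947946, Add(Add(-4, Mul(-3476, Rational(-1, 431))), 412775)) = Mul(5947946, Add(Add(-4, Rational(3476, 431)), 412775)) = Mul(5947946, Add(Rational(1752, 431), 412775)) = Mul(5947946, Rational(177907777, 431)) = Rational(1058185850576042, 431)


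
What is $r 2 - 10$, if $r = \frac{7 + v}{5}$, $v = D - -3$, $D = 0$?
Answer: $-6$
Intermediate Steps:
$v = 3$ ($v = 0 - -3 = 0 + 3 = 3$)
$r = 2$ ($r = \frac{7 + 3}{5} = 10 \cdot \frac{1}{5} = 2$)
$r 2 - 10 = 2 \cdot 2 - 10 = 4 - 10 = -6$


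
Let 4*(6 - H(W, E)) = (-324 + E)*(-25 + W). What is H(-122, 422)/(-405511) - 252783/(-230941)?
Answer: 203346334911/187298231702 ≈ 1.0857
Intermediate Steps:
H(W, E) = 6 - (-324 + E)*(-25 + W)/4
H(-122, 422)/(-405511) - 252783/(-230941) = (-2019 + 81*(-122) + (25/4)*422 - 1/4*422*(-122))/(-405511) - 252783/(-230941) = (-2019 - 9882 + 5275/2 + 12871)*(-1/405511) - 252783*(-1/230941) = (7215/2)*(-1/405511) + 252783/230941 = -7215/811022 + 252783/230941 = 203346334911/187298231702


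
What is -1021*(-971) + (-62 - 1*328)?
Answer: 991001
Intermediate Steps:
-1021*(-971) + (-62 - 1*328) = 991391 + (-62 - 328) = 991391 - 390 = 991001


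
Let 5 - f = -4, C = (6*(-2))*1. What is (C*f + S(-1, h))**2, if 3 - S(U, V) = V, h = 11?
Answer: 13456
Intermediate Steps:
S(U, V) = 3 - V
C = -12 (C = -12*1 = -12)
f = 9 (f = 5 - 1*(-4) = 5 + 4 = 9)
(C*f + S(-1, h))**2 = (-12*9 + (3 - 1*11))**2 = (-108 + (3 - 11))**2 = (-108 - 8)**2 = (-116)**2 = 13456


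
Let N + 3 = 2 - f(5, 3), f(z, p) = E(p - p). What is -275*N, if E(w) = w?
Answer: 275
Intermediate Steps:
f(z, p) = 0 (f(z, p) = p - p = 0)
N = -1 (N = -3 + (2 - 1*0) = -3 + (2 + 0) = -3 + 2 = -1)
-275*N = -275*(-1) = 275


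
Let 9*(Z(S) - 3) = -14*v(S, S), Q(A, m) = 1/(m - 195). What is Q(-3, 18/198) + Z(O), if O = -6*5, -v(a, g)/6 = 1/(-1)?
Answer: -40769/6432 ≈ -6.3385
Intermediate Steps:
v(a, g) = 6 (v(a, g) = -6/(-1) = -6*(-1) = 6)
Q(A, m) = 1/(-195 + m)
O = -30
Z(S) = -19/3 (Z(S) = 3 + (-14*6)/9 = 3 + (⅑)*(-84) = 3 - 28/3 = -19/3)
Q(-3, 18/198) + Z(O) = 1/(-195 + 18/198) - 19/3 = 1/(-195 + 18*(1/198)) - 19/3 = 1/(-195 + 1/11) - 19/3 = 1/(-2144/11) - 19/3 = -11/2144 - 19/3 = -40769/6432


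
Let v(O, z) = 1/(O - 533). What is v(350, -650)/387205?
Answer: -1/70858515 ≈ -1.4113e-8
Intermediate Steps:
v(O, z) = 1/(-533 + O)
v(350, -650)/387205 = 1/((-533 + 350)*387205) = (1/387205)/(-183) = -1/183*1/387205 = -1/70858515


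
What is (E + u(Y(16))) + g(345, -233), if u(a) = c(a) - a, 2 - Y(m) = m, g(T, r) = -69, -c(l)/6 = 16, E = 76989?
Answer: 76838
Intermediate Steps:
c(l) = -96 (c(l) = -6*16 = -96)
Y(m) = 2 - m
u(a) = -96 - a
(E + u(Y(16))) + g(345, -233) = (76989 + (-96 - (2 - 1*16))) - 69 = (76989 + (-96 - (2 - 16))) - 69 = (76989 + (-96 - 1*(-14))) - 69 = (76989 + (-96 + 14)) - 69 = (76989 - 82) - 69 = 76907 - 69 = 76838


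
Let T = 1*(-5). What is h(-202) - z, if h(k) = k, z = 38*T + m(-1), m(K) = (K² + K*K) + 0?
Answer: -14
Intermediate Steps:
m(K) = 2*K² (m(K) = (K² + K²) + 0 = 2*K² + 0 = 2*K²)
T = -5
z = -188 (z = 38*(-5) + 2*(-1)² = -190 + 2*1 = -190 + 2 = -188)
h(-202) - z = -202 - 1*(-188) = -202 + 188 = -14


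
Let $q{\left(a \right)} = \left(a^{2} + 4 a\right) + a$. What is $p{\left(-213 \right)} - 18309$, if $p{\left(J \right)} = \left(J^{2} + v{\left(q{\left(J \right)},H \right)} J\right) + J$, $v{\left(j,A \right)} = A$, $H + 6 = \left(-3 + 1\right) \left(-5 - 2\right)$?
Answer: $25143$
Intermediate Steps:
$q{\left(a \right)} = a^{2} + 5 a$
$H = 8$ ($H = -6 + \left(-3 + 1\right) \left(-5 - 2\right) = -6 - -14 = -6 + 14 = 8$)
$p{\left(J \right)} = J^{2} + 9 J$ ($p{\left(J \right)} = \left(J^{2} + 8 J\right) + J = J^{2} + 9 J$)
$p{\left(-213 \right)} - 18309 = - 213 \left(9 - 213\right) - 18309 = \left(-213\right) \left(-204\right) - 18309 = 43452 - 18309 = 25143$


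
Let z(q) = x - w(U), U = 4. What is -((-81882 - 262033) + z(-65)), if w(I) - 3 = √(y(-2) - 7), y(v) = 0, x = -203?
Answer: 344121 + I*√7 ≈ 3.4412e+5 + 2.6458*I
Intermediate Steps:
w(I) = 3 + I*√7 (w(I) = 3 + √(0 - 7) = 3 + √(-7) = 3 + I*√7)
z(q) = -206 - I*√7 (z(q) = -203 - (3 + I*√7) = -203 + (-3 - I*√7) = -206 - I*√7)
-((-81882 - 262033) + z(-65)) = -((-81882 - 262033) + (-206 - I*√7)) = -(-343915 + (-206 - I*√7)) = -(-344121 - I*√7) = 344121 + I*√7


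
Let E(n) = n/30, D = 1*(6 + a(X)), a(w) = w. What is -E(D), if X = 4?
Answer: -1/3 ≈ -0.33333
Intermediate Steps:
D = 10 (D = 1*(6 + 4) = 1*10 = 10)
E(n) = n/30 (E(n) = n*(1/30) = n/30)
-E(D) = -10/30 = -1*1/3 = -1/3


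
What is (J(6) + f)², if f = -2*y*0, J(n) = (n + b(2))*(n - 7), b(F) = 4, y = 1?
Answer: 100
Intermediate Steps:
J(n) = (-7 + n)*(4 + n) (J(n) = (n + 4)*(n - 7) = (4 + n)*(-7 + n) = (-7 + n)*(4 + n))
f = 0 (f = -2*1*0 = -2*0 = 0)
(J(6) + f)² = ((-28 + 6² - 3*6) + 0)² = ((-28 + 36 - 18) + 0)² = (-10 + 0)² = (-10)² = 100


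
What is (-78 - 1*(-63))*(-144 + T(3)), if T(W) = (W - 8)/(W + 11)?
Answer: 30315/14 ≈ 2165.4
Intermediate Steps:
T(W) = (-8 + W)/(11 + W)
(-78 - 1*(-63))*(-144 + T(3)) = (-78 - 1*(-63))*(-144 + (-8 + 3)/(11 + 3)) = (-78 + 63)*(-144 - 5/14) = -15*(-144 + (1/14)*(-5)) = -15*(-144 - 5/14) = -15*(-2021/14) = 30315/14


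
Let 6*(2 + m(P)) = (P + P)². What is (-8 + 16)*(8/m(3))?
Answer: 16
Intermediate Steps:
m(P) = -2 + 2*P²/3 (m(P) = -2 + (P + P)²/6 = -2 + (2*P)²/6 = -2 + (4*P²)/6 = -2 + 2*P²/3)
(-8 + 16)*(8/m(3)) = (-8 + 16)*(8/(-2 + (⅔)*3²)) = 8*(8/(-2 + (⅔)*9)) = 8*(8/(-2 + 6)) = 8*(8/4) = 8*(8*(¼)) = 8*2 = 16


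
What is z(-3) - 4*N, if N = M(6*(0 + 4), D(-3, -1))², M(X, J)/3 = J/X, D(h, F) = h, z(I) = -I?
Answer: 39/16 ≈ 2.4375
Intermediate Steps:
M(X, J) = 3*J/X (M(X, J) = 3*(J/X) = 3*J/X)
N = 9/64 (N = (3*(-3)/(6*(0 + 4)))² = (3*(-3)/(6*4))² = (3*(-3)/24)² = (3*(-3)*(1/24))² = (-3/8)² = 9/64 ≈ 0.14063)
z(-3) - 4*N = -1*(-3) - 4*9/64 = 3 - 9/16 = 39/16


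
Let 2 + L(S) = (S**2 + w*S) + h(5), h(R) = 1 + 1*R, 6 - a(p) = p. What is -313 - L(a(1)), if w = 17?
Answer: -427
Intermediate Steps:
a(p) = 6 - p
h(R) = 1 + R
L(S) = 4 + S**2 + 17*S (L(S) = -2 + ((S**2 + 17*S) + (1 + 5)) = -2 + ((S**2 + 17*S) + 6) = -2 + (6 + S**2 + 17*S) = 4 + S**2 + 17*S)
-313 - L(a(1)) = -313 - (4 + (6 - 1*1)**2 + 17*(6 - 1*1)) = -313 - (4 + (6 - 1)**2 + 17*(6 - 1)) = -313 - (4 + 5**2 + 17*5) = -313 - (4 + 25 + 85) = -313 - 1*114 = -313 - 114 = -427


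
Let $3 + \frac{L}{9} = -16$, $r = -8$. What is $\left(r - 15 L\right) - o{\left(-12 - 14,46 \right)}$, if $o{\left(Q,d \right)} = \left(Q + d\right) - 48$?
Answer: $2585$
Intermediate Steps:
$L = -171$ ($L = -27 + 9 \left(-16\right) = -27 - 144 = -171$)
$o{\left(Q,d \right)} = -48 + Q + d$
$\left(r - 15 L\right) - o{\left(-12 - 14,46 \right)} = \left(-8 - -2565\right) - \left(-48 - 26 + 46\right) = \left(-8 + 2565\right) - \left(-48 - 26 + 46\right) = 2557 - \left(-48 - 26 + 46\right) = 2557 - -28 = 2557 + 28 = 2585$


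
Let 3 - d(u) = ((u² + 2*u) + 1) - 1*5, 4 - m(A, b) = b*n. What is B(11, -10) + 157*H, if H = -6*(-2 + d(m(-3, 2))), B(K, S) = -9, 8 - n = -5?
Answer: 409761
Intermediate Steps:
n = 13 (n = 8 - 1*(-5) = 8 + 5 = 13)
m(A, b) = 4 - 13*b (m(A, b) = 4 - b*13 = 4 - 13*b)
d(u) = 7 - u² - 2*u (d(u) = 3 - (((u² + 2*u) + 1) - 1*5) = 3 - ((1 + u² + 2*u) - 5) = 3 - (-4 + u² + 2*u) = 3 + (4 - u² - 2*u) = 7 - u² - 2*u)
H = 2610 (H = -6*(-2 + (7 - (4 - 13*2)² - 2*(4 - 13*2))) = -6*(-2 + (7 - (4 - 26)² - 2*(4 - 26))) = -6*(-2 + (7 - 1*(-22)² - 2*(-22))) = -6*(-2 + (7 - 1*484 + 44)) = -6*(-2 + (7 - 484 + 44)) = -6*(-2 - 433) = -6*(-435) = 2610)
B(11, -10) + 157*H = -9 + 157*2610 = -9 + 409770 = 409761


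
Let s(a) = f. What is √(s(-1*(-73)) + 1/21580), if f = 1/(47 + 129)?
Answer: 7*√6587295/237380 ≈ 0.075685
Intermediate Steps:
f = 1/176 ≈ 0.0056818
s(a) = 1/176
√(s(-1*(-73)) + 1/21580) = √(1/176 + 1/21580) = √(5439/949520) = 7*√6587295/237380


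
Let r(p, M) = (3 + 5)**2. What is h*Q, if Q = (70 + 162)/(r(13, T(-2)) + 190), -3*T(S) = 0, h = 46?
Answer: 5336/127 ≈ 42.016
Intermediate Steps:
T(S) = 0 (T(S) = -1/3*0 = 0)
r(p, M) = 64 (r(p, M) = 8**2 = 64)
Q = 116/127 (Q = (70 + 162)/(64 + 190) = 232/254 = 232*(1/254) = 116/127 ≈ 0.91339)
h*Q = 46*(116/127) = 5336/127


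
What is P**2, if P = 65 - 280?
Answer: 46225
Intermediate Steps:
P = -215
P**2 = (-215)**2 = 46225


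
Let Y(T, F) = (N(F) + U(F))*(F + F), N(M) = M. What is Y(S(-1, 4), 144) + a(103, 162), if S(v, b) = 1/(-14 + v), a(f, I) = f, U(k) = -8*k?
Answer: -290201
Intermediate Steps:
Y(T, F) = -14*F**2 (Y(T, F) = (F - 8*F)*(F + F) = (-7*F)*(2*F) = -14*F**2)
Y(S(-1, 4), 144) + a(103, 162) = -14*144**2 + 103 = -14*20736 + 103 = -290304 + 103 = -290201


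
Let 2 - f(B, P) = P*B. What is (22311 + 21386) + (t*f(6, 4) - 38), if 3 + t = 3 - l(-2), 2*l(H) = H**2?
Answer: 43703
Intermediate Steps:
l(H) = H**2/2
f(B, P) = 2 - B*P (f(B, P) = 2 - P*B = 2 - B*P)
t = -2 (t = -3 + (3 - (-2)**2/2) = -3 + (3 - 4/2) = -3 + (3 - 1*2) = -3 + (3 - 2) = -3 + 1 = -2)
(22311 + 21386) + (t*f(6, 4) - 38) = (22311 + 21386) + (-2*(2 - 1*6*4) - 38) = 43697 + (-2*(2 - 24) - 38) = 43697 + (-2*(-22) - 38) = 43697 + (44 - 38) = 43697 + 6 = 43703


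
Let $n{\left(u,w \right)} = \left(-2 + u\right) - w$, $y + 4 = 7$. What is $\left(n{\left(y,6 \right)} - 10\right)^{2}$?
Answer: $225$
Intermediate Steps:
$y = 3$ ($y = -4 + 7 = 3$)
$n{\left(u,w \right)} = -2 + u - w$
$\left(n{\left(y,6 \right)} - 10\right)^{2} = \left(\left(-2 + 3 - 6\right) - 10\right)^{2} = \left(-5 - 10\right)^{2} = \left(-15\right)^{2} = 225$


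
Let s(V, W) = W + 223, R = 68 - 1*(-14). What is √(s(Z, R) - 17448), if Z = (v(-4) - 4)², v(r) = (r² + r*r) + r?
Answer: I*√17143 ≈ 130.93*I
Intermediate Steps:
v(r) = r + 2*r² (v(r) = (r² + r²) + r = 2*r² + r = r + 2*r²)
R = 82 (R = 68 + 14 = 82)
Z = 576 (Z = (-4*(1 + 2*(-4)) - 4)² = (-4*(1 - 8) - 4)² = (-4*(-7) - 4)² = (28 - 4)² = 24² = 576)
s(V, W) = 223 + W
√(s(Z, R) - 17448) = √((223 + 82) - 17448) = √(305 - 17448) = √(-17143) = I*√17143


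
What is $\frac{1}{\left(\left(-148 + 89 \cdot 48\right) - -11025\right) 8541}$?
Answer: $\frac{1}{129387609} \approx 7.7287 \cdot 10^{-9}$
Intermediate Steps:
$\frac{1}{\left(\left(-148 + 89 \cdot 48\right) - -11025\right) 8541} = \frac{1}{\left(-148 + 4272\right) + \left(-28446 + 39471\right)} \frac{1}{8541} = \frac{1}{4124 + 11025} \cdot \frac{1}{8541} = \frac{1}{15149} \cdot \frac{1}{8541} = \frac{1}{129387609}$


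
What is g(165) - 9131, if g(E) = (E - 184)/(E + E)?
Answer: -3013249/330 ≈ -9131.1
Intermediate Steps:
g(E) = (-184 + E)/(2*E) (g(E) = (-184 + E)/((2*E)) = (-184 + E)*(1/(2*E)) = (-184 + E)/(2*E))
g(165) - 9131 = (½)*(-184 + 165)/165 - 9131 = (½)*(1/165)*(-19) - 9131 = -19/330 - 9131 = -3013249/330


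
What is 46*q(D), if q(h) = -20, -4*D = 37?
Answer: -920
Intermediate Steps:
D = -37/4 (D = -¼*37 = -37/4 ≈ -9.2500)
46*q(D) = 46*(-20) = -920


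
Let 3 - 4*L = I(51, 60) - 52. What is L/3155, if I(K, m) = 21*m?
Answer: -241/2524 ≈ -0.095483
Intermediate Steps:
L = -1205/4 (L = ¾ - (21*60 - 52)/4 = ¾ - (1260 - 52)/4 = ¾ - ¼*1208 = ¾ - 302 = -1205/4 ≈ -301.25)
L/3155 = -1205/4/3155 = -1205/4*1/3155 = -241/2524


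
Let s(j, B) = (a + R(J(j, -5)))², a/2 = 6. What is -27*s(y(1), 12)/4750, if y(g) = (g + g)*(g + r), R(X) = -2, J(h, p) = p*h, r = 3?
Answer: -54/95 ≈ -0.56842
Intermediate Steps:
J(h, p) = h*p
y(g) = 2*g*(3 + g) (y(g) = (g + g)*(g + 3) = (2*g)*(3 + g) = 2*g*(3 + g))
a = 12 (a = 2*6 = 12)
s(j, B) = 100 (s(j, B) = (12 - 2)² = 10² = 100)
-27*s(y(1), 12)/4750 = -27*100/4750 = -2700*1/4750 = -54/95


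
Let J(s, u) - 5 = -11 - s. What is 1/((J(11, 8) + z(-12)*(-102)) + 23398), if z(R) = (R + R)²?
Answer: -1/35371 ≈ -2.8272e-5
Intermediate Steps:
J(s, u) = -6 - s (J(s, u) = 5 + (-11 - s) = -6 - s)
z(R) = 4*R² (z(R) = (2*R)² = 4*R²)
1/((J(11, 8) + z(-12)*(-102)) + 23398) = 1/(((-6 - 1*11) + (4*(-12)²)*(-102)) + 23398) = 1/(((-6 - 11) + (4*144)*(-102)) + 23398) = 1/((-17 + 576*(-102)) + 23398) = 1/((-17 - 58752) + 23398) = 1/(-58769 + 23398) = 1/(-35371) = -1/35371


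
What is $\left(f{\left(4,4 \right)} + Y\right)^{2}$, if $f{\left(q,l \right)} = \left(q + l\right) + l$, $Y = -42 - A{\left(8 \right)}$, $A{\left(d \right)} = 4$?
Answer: $1156$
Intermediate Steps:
$Y = -46$ ($Y = -42 - 4 = -46$)
$f{\left(q,l \right)} = q + 2 l$ ($f{\left(q,l \right)} = \left(l + q\right) + l = q + 2 l$)
$\left(f{\left(4,4 \right)} + Y\right)^{2} = \left(\left(4 + 2 \cdot 4\right) - 46\right)^{2} = \left(\left(4 + 8\right) - 46\right)^{2} = \left(12 - 46\right)^{2} = \left(-34\right)^{2} = 1156$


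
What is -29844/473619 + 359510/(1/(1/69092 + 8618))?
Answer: 16897524935546421947/5453880658 ≈ 3.0983e+9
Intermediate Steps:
-29844/473619 + 359510/(1/(1/69092 + 8618)) = -29844*1/473619 + 359510/(1/(1/69092 + 8618)) = -9948/157873 + 359510/(1/(595434857/69092)) = -9948/157873 + 359510/(69092/595434857) = -9948/157873 + 359510*(595434857/69092) = -9948/157873 + 107032392720035/34546 = 16897524935546421947/5453880658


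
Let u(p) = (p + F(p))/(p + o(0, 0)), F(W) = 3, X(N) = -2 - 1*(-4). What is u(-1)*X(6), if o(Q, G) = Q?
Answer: -4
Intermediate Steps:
X(N) = 2 (X(N) = -2 + 4 = 2)
u(p) = (3 + p)/p (u(p) = (p + 3)/(p + 0) = (3 + p)/p)
u(-1)*X(6) = ((3 - 1)/(-1))*2 = -1*2*2 = -2*2 = -4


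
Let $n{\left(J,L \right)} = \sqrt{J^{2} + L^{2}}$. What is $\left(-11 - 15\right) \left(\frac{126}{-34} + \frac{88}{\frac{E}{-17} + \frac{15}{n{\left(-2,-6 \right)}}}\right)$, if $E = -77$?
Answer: $- \frac{350927486}{585259} + \frac{3967392 \sqrt{10}}{34427} \approx -235.19$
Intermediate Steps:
$\left(-11 - 15\right) \left(\frac{126}{-34} + \frac{88}{\frac{E}{-17} + \frac{15}{n{\left(-2,-6 \right)}}}\right) = \left(-11 - 15\right) \left(\frac{126}{-34} + \frac{88}{- \frac{77}{-17} + \frac{15}{\sqrt{\left(-2\right)^{2} + \left(-6\right)^{2}}}}\right) = - 26 \left(126 \left(- \frac{1}{34}\right) + \frac{88}{\left(-77\right) \left(- \frac{1}{17}\right) + \frac{15}{\sqrt{4 + 36}}}\right) = - 26 \left(- \frac{63}{17} + \frac{88}{\frac{77}{17} + \frac{15}{\sqrt{40}}}\right) = - 26 \left(- \frac{63}{17} + \frac{88}{\frac{77}{17} + \frac{15}{2 \sqrt{10}}}\right) = - 26 \left(- \frac{63}{17} + \frac{88}{\frac{77}{17} + 15 \frac{\sqrt{10}}{20}}\right) = - 26 \left(- \frac{63}{17} + \frac{88}{\frac{77}{17} + \frac{3 \sqrt{10}}{4}}\right) = \frac{1638}{17} - \frac{2288}{\frac{77}{17} + \frac{3 \sqrt{10}}{4}}$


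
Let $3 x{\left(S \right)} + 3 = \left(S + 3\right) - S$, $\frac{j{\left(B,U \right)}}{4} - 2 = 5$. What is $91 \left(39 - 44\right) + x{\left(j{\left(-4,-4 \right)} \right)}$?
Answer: $-455$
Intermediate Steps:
$j{\left(B,U \right)} = 28$ ($j{\left(B,U \right)} = 8 + 4 \cdot 5 = 8 + 20 = 28$)
$x{\left(S \right)} = 0$ ($x{\left(S \right)} = -1 + \frac{\left(S + 3\right) - S}{3} = -1 + \frac{\left(3 + S\right) - S}{3} = -1 + \frac{1}{3} \cdot 3 = -1 + 1 = 0$)
$91 \left(39 - 44\right) + x{\left(j{\left(-4,-4 \right)} \right)} = 91 \left(39 - 44\right) + 0 = 91 \left(-5\right) + 0 = -455 + 0 = -455$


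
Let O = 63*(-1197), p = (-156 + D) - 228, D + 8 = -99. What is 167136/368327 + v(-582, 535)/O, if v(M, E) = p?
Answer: 12784741453/27775907397 ≈ 0.46028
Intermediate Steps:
D = -107 (D = -8 - 99 = -107)
p = -491 (p = (-156 - 107) - 228 = -263 - 228 = -491)
v(M, E) = -491
O = -75411
167136/368327 + v(-582, 535)/O = 167136/368327 - 491/(-75411) = 167136*(1/368327) - 491*(-1/75411) = 167136/368327 + 491/75411 = 12784741453/27775907397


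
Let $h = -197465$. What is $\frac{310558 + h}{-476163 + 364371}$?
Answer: $- \frac{113093}{111792} \approx -1.0116$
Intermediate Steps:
$\frac{310558 + h}{-476163 + 364371} = \frac{310558 - 197465}{-476163 + 364371} = \frac{113093}{-111792} = 113093 \left(- \frac{1}{111792}\right) = - \frac{113093}{111792}$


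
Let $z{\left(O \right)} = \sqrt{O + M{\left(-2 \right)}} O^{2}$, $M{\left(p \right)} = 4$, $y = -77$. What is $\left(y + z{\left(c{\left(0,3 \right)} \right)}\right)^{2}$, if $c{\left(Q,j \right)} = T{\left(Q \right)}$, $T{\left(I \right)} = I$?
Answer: $5929$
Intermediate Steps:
$c{\left(Q,j \right)} = Q$
$z{\left(O \right)} = O^{2} \sqrt{4 + O}$ ($z{\left(O \right)} = \sqrt{O + 4} O^{2} = \sqrt{4 + O} O^{2} = O^{2} \sqrt{4 + O}$)
$\left(y + z{\left(c{\left(0,3 \right)} \right)}\right)^{2} = \left(-77 + 0^{2} \sqrt{4 + 0}\right)^{2} = \left(-77 + 0 \sqrt{4}\right)^{2} = \left(-77 + 0 \cdot 2\right)^{2} = \left(-77 + 0\right)^{2} = \left(-77\right)^{2} = 5929$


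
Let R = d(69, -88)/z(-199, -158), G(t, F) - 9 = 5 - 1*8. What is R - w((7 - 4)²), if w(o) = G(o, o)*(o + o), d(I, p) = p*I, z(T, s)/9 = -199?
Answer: -62452/597 ≈ -104.61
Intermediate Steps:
z(T, s) = -1791 (z(T, s) = 9*(-199) = -1791)
G(t, F) = 6 (G(t, F) = 9 + (5 - 1*8) = 9 + (5 - 8) = 9 - 3 = 6)
d(I, p) = I*p
w(o) = 12*o (w(o) = 6*(o + o) = 6*(2*o) = 12*o)
R = 2024/597 (R = (69*(-88))/(-1791) = -6072*(-1/1791) = 2024/597 ≈ 3.3903)
R - w((7 - 4)²) = 2024/597 - 12*(7 - 4)² = 2024/597 - 12*3² = 2024/597 - 12*9 = 2024/597 - 1*108 = 2024/597 - 108 = -62452/597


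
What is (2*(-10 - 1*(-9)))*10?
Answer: -20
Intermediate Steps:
(2*(-10 - 1*(-9)))*10 = (2*(-10 + 9))*10 = (2*(-1))*10 = -2*10 = -20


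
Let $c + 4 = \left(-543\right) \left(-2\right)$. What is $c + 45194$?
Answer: $46276$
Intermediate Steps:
$c = 1082$ ($c = -4 - -1086 = -4 + 1086 = 1082$)
$c + 45194 = 1082 + 45194 = 46276$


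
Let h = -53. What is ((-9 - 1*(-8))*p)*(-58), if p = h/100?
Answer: -1537/50 ≈ -30.740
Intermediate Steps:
p = -53/100 ≈ -0.53000
((-9 - 1*(-8))*p)*(-58) = ((-9 - 1*(-8))*(-53/100))*(-58) = ((-9 + 8)*(-53/100))*(-58) = -1*(-53/100)*(-58) = (53/100)*(-58) = -1537/50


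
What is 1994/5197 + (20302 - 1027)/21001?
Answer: 142048169/109142197 ≈ 1.3015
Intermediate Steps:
1994/5197 + (20302 - 1027)/21001 = 1994*(1/5197) + 19275*(1/21001) = 1994/5197 + 19275/21001 = 142048169/109142197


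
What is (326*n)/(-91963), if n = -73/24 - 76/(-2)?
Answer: -136757/1103556 ≈ -0.12392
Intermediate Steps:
n = 839/24 (n = -73*1/24 - 76*(-½) = -73/24 + 38 = 839/24 ≈ 34.958)
(326*n)/(-91963) = (326*(839/24))/(-91963) = (136757/12)*(-1/91963) = -136757/1103556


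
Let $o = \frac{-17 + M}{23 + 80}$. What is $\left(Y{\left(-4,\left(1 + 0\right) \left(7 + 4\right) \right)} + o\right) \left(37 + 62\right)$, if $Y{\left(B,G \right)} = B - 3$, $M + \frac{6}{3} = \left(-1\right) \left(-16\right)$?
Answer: $- \frac{71676}{103} \approx -695.88$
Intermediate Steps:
$M = 14$ ($M = -2 - -16 = -2 + 16 = 14$)
$o = - \frac{3}{103}$ ($o = \frac{-17 + 14}{23 + 80} = - \frac{3}{103} \approx -0.029126$)
$Y{\left(B,G \right)} = -3 + B$
$\left(Y{\left(-4,\left(1 + 0\right) \left(7 + 4\right) \right)} + o\right) \left(37 + 62\right) = \left(\left(-3 - 4\right) - \frac{3}{103}\right) \left(37 + 62\right) = \left(-7 - \frac{3}{103}\right) 99 = \left(- \frac{724}{103}\right) 99 = - \frac{71676}{103}$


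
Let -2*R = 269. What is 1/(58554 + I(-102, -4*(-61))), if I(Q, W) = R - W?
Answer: 2/116351 ≈ 1.7189e-5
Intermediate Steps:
R = -269/2 (R = -1/2*269 = -269/2 ≈ -134.50)
I(Q, W) = -269/2 - W
1/(58554 + I(-102, -4*(-61))) = 1/(58554 + (-269/2 - (-4)*(-61))) = 1/(58554 + (-269/2 - 1*244)) = 1/(58554 + (-269/2 - 244)) = 1/(58554 - 757/2) = 1/(116351/2) = 2/116351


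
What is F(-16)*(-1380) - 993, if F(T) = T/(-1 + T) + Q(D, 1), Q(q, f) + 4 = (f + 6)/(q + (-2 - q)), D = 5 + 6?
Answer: 136989/17 ≈ 8058.2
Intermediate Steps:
D = 11
Q(q, f) = -7 - f/2 (Q(q, f) = -4 + (f + 6)/(q + (-2 - q)) = -4 + (6 + f)/(-2) = -4 + (6 + f)*(-1/2) = -4 + (-3 - f/2) = -7 - f/2)
F(T) = -15/2 + T/(-1 + T) (F(T) = T/(-1 + T) + (-7 - 1/2*1) = T/(-1 + T) + (-7 - 1/2) = T/(-1 + T) - 15/2 = -15/2 + T/(-1 + T))
F(-16)*(-1380) - 993 = ((15 - 13*(-16))/(2*(-1 - 16)))*(-1380) - 993 = ((1/2)*(15 + 208)/(-17))*(-1380) - 993 = ((1/2)*(-1/17)*223)*(-1380) - 993 = -223/34*(-1380) - 993 = 153870/17 - 993 = 136989/17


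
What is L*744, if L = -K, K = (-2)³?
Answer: 5952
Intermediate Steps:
K = -8
L = 8 (L = -1*(-8) = 8)
L*744 = 8*744 = 5952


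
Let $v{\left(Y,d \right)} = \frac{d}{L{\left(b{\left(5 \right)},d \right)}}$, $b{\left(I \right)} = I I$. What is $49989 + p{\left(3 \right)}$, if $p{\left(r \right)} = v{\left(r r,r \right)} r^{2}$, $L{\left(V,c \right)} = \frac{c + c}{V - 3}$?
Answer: $50088$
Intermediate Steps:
$b{\left(I \right)} = I^{2}$
$L{\left(V,c \right)} = \frac{2 c}{-3 + V}$
$v{\left(Y,d \right)} = 11$ ($v{\left(Y,d \right)} = \frac{d}{2 d \frac{1}{-3 + 5^{2}}} = \frac{d}{2 d \frac{1}{-3 + 25}} = \frac{d}{2 d \frac{1}{22}} = \frac{d}{\frac{1}{11} d} = d \frac{11}{d} = 11$)
$p{\left(r \right)} = 11 r^{2}$
$49989 + p{\left(3 \right)} = 49989 + 11 \cdot 3^{2} = 49989 + 11 \cdot 9 = 49989 + 99 = 50088$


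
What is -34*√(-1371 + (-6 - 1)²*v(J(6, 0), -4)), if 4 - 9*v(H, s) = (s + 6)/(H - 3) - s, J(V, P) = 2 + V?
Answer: -34*I*√308965/15 ≈ -1259.9*I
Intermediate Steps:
v(H, s) = 4/9 + s/9 - (6 + s)/(9*(-3 + H)) (v(H, s) = 4/9 - ((s + 6)/(H - 3) - s)/9 = 4/9 - ((6 + s)/(-3 + H) - s)/9 = 4/9 - (-s + (6 + s)/(-3 + H))/9 = 4/9 + (s/9 - (6 + s)/(9*(-3 + H))) = 4/9 + s/9 - (6 + s)/(9*(-3 + H)))
-34*√(-1371 + (-6 - 1)²*v(J(6, 0), -4)) = -34*√(-1371 + (-6 - 1)²*((-18 - 4*(-4) + 4*(2 + 6) + (2 + 6)*(-4))/(9*(-3 + (2 + 6))))) = -34*√(-1371 + (-7)²*((-18 + 16 + 4*8 + 8*(-4))/(9*(-3 + 8)))) = -34*√(-1371 + 49*((⅑)*(-18 + 16 + 32 - 32)/5)) = -34*√(-1371 + 49*((⅑)*(⅕)*(-2))) = -34*√(-1371 + 49*(-2/45)) = -34*√(-1371 - 98/45) = -34*I*√308965/15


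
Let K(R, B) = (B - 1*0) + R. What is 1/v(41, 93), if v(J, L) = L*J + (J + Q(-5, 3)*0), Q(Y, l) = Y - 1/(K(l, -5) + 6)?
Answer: 1/3854 ≈ 0.00025947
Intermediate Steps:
K(R, B) = B + R (K(R, B) = (B + 0) + R = B + R)
Q(Y, l) = Y - 1/(1 + l) (Q(Y, l) = Y - 1/((-5 + l) + 6) = Y - 1/(1 + l))
v(J, L) = J + J*L (v(J, L) = L*J + (J + ((-1 - 5 - 5*3)/(1 + 3))*0) = J*L + (J + ((-1 - 5 - 15)/4)*0) = J*L + (J + ((¼)*(-21))*0) = J*L + (J - 21/4*0) = J*L + (J + 0) = J*L + J = J + J*L)
1/v(41, 93) = 1/(41*(1 + 93)) = 1/(41*94) = 1/3854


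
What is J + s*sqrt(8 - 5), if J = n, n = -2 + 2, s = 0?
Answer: 0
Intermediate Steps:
n = 0
J = 0
J + s*sqrt(8 - 5) = 0 + 0*sqrt(8 - 5) = 0 + 0*sqrt(3) = 0 + 0 = 0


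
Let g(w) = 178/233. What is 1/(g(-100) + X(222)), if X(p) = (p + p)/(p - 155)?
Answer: 15611/115378 ≈ 0.13530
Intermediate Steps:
g(w) = 178/233 (g(w) = 178*(1/233) = 178/233)
X(p) = 2*p/(-155 + p) (X(p) = (2*p)/(-155 + p) = 2*p/(-155 + p))
1/(g(-100) + X(222)) = 1/(178/233 + 2*222/(-155 + 222)) = 1/(178/233 + 2*222/67) = 1/(178/233 + 2*222*(1/67)) = 1/(178/233 + 444/67) = 1/(115378/15611) = 15611/115378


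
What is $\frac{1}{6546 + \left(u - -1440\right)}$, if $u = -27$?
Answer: $\frac{1}{7959} \approx 0.00012564$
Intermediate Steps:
$\frac{1}{6546 + \left(u - -1440\right)} = \frac{1}{6546 - -1413} = \frac{1}{6546 + \left(-27 + 1440\right)} = \frac{1}{6546 + 1413} = \frac{1}{7959}$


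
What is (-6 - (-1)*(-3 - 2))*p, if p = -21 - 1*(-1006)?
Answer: -10835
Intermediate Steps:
p = 985 (p = -21 + 1006 = 985)
(-6 - (-1)*(-3 - 2))*p = (-6 - (-1)*(-3 - 2))*985 = (-6 - (-1)*(-5))*985 = (-6 - 1*5)*985 = (-6 - 5)*985 = -11*985 = -10835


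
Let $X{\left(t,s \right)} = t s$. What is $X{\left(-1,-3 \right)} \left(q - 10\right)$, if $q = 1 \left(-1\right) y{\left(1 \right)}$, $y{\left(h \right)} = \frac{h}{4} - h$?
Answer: $- \frac{111}{4} \approx -27.75$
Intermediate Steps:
$y{\left(h \right)} = - \frac{3 h}{4}$ ($y{\left(h \right)} = h \frac{1}{4} - h = \frac{h}{4} - h = - \frac{3 h}{4}$)
$q = \frac{3}{4}$ ($q = 1 \left(-1\right) \left(\left(- \frac{3}{4}\right) 1\right) = \left(-1\right) \left(- \frac{3}{4}\right) = \frac{3}{4} \approx 0.75$)
$X{\left(t,s \right)} = s t$
$X{\left(-1,-3 \right)} \left(q - 10\right) = \left(-3\right) \left(-1\right) \left(\frac{3}{4} - 10\right) = 3 \left(- \frac{37}{4}\right) = - \frac{111}{4}$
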